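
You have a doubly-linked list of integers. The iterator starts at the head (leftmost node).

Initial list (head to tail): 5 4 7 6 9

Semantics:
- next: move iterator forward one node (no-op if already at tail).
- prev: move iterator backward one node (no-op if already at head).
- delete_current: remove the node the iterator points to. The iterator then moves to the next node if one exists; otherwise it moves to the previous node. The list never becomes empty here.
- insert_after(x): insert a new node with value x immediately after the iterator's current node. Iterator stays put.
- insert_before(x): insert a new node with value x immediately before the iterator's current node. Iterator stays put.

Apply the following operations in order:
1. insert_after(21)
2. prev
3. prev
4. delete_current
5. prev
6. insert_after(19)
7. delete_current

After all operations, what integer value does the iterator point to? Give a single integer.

After 1 (insert_after(21)): list=[5, 21, 4, 7, 6, 9] cursor@5
After 2 (prev): list=[5, 21, 4, 7, 6, 9] cursor@5
After 3 (prev): list=[5, 21, 4, 7, 6, 9] cursor@5
After 4 (delete_current): list=[21, 4, 7, 6, 9] cursor@21
After 5 (prev): list=[21, 4, 7, 6, 9] cursor@21
After 6 (insert_after(19)): list=[21, 19, 4, 7, 6, 9] cursor@21
After 7 (delete_current): list=[19, 4, 7, 6, 9] cursor@19

Answer: 19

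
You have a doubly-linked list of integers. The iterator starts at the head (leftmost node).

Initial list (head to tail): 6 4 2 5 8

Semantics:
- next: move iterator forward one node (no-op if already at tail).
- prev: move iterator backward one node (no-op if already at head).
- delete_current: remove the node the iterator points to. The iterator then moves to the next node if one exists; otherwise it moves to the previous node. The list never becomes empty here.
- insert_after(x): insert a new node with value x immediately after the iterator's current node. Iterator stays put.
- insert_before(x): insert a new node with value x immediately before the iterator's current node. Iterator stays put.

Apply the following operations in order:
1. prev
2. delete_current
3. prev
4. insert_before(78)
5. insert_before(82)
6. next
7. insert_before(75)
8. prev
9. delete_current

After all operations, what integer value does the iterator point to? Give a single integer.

After 1 (prev): list=[6, 4, 2, 5, 8] cursor@6
After 2 (delete_current): list=[4, 2, 5, 8] cursor@4
After 3 (prev): list=[4, 2, 5, 8] cursor@4
After 4 (insert_before(78)): list=[78, 4, 2, 5, 8] cursor@4
After 5 (insert_before(82)): list=[78, 82, 4, 2, 5, 8] cursor@4
After 6 (next): list=[78, 82, 4, 2, 5, 8] cursor@2
After 7 (insert_before(75)): list=[78, 82, 4, 75, 2, 5, 8] cursor@2
After 8 (prev): list=[78, 82, 4, 75, 2, 5, 8] cursor@75
After 9 (delete_current): list=[78, 82, 4, 2, 5, 8] cursor@2

Answer: 2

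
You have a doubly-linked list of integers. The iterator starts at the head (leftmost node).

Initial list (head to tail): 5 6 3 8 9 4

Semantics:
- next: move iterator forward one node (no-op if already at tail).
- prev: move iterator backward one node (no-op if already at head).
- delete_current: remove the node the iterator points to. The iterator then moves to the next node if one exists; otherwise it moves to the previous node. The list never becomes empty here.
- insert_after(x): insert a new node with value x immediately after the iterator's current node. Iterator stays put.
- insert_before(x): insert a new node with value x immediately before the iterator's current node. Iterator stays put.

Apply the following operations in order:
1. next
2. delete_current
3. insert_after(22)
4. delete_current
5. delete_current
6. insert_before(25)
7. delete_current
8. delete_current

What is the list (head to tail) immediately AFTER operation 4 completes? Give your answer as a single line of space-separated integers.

After 1 (next): list=[5, 6, 3, 8, 9, 4] cursor@6
After 2 (delete_current): list=[5, 3, 8, 9, 4] cursor@3
After 3 (insert_after(22)): list=[5, 3, 22, 8, 9, 4] cursor@3
After 4 (delete_current): list=[5, 22, 8, 9, 4] cursor@22

Answer: 5 22 8 9 4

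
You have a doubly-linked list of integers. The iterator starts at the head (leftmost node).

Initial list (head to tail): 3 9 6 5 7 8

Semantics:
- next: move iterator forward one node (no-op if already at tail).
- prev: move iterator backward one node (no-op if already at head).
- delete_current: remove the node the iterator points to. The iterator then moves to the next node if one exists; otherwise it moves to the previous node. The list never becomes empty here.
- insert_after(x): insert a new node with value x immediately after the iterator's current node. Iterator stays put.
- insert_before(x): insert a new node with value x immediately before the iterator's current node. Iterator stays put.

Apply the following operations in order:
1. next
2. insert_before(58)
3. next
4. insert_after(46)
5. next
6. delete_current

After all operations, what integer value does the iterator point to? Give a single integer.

After 1 (next): list=[3, 9, 6, 5, 7, 8] cursor@9
After 2 (insert_before(58)): list=[3, 58, 9, 6, 5, 7, 8] cursor@9
After 3 (next): list=[3, 58, 9, 6, 5, 7, 8] cursor@6
After 4 (insert_after(46)): list=[3, 58, 9, 6, 46, 5, 7, 8] cursor@6
After 5 (next): list=[3, 58, 9, 6, 46, 5, 7, 8] cursor@46
After 6 (delete_current): list=[3, 58, 9, 6, 5, 7, 8] cursor@5

Answer: 5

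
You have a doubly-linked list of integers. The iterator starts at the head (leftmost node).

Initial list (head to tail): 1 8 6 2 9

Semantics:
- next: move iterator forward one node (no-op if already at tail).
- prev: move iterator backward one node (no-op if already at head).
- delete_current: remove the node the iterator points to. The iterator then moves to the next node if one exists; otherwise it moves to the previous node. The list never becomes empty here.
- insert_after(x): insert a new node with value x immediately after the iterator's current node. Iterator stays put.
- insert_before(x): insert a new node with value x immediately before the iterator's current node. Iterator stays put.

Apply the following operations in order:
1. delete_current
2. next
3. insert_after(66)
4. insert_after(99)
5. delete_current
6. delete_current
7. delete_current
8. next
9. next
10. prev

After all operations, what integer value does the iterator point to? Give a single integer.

After 1 (delete_current): list=[8, 6, 2, 9] cursor@8
After 2 (next): list=[8, 6, 2, 9] cursor@6
After 3 (insert_after(66)): list=[8, 6, 66, 2, 9] cursor@6
After 4 (insert_after(99)): list=[8, 6, 99, 66, 2, 9] cursor@6
After 5 (delete_current): list=[8, 99, 66, 2, 9] cursor@99
After 6 (delete_current): list=[8, 66, 2, 9] cursor@66
After 7 (delete_current): list=[8, 2, 9] cursor@2
After 8 (next): list=[8, 2, 9] cursor@9
After 9 (next): list=[8, 2, 9] cursor@9
After 10 (prev): list=[8, 2, 9] cursor@2

Answer: 2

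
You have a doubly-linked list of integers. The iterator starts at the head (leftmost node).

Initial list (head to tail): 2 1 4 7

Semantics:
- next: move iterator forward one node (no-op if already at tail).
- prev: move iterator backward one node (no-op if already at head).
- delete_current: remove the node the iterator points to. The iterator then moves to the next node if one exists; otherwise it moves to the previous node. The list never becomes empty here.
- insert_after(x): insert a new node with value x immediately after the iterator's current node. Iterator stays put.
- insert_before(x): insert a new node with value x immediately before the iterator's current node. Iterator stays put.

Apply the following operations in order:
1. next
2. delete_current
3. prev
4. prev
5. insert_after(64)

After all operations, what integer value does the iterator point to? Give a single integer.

Answer: 2

Derivation:
After 1 (next): list=[2, 1, 4, 7] cursor@1
After 2 (delete_current): list=[2, 4, 7] cursor@4
After 3 (prev): list=[2, 4, 7] cursor@2
After 4 (prev): list=[2, 4, 7] cursor@2
After 5 (insert_after(64)): list=[2, 64, 4, 7] cursor@2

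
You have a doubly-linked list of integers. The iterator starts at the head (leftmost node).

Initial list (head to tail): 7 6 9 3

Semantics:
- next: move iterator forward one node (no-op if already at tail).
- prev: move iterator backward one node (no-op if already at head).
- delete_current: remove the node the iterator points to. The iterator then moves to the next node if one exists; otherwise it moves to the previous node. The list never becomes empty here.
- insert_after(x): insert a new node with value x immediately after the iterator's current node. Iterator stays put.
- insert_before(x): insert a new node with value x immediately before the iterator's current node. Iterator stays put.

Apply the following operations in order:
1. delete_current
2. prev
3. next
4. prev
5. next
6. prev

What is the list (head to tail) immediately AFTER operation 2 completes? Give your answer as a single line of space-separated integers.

After 1 (delete_current): list=[6, 9, 3] cursor@6
After 2 (prev): list=[6, 9, 3] cursor@6

Answer: 6 9 3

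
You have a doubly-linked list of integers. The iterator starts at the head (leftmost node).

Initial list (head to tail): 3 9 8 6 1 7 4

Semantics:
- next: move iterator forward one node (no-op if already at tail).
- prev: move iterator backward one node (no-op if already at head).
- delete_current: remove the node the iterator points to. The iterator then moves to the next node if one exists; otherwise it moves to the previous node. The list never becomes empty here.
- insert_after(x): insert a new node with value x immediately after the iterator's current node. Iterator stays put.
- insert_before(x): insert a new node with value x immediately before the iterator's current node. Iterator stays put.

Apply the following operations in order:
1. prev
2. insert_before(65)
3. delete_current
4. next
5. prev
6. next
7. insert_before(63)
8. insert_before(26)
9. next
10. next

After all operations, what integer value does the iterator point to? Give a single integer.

Answer: 1

Derivation:
After 1 (prev): list=[3, 9, 8, 6, 1, 7, 4] cursor@3
After 2 (insert_before(65)): list=[65, 3, 9, 8, 6, 1, 7, 4] cursor@3
After 3 (delete_current): list=[65, 9, 8, 6, 1, 7, 4] cursor@9
After 4 (next): list=[65, 9, 8, 6, 1, 7, 4] cursor@8
After 5 (prev): list=[65, 9, 8, 6, 1, 7, 4] cursor@9
After 6 (next): list=[65, 9, 8, 6, 1, 7, 4] cursor@8
After 7 (insert_before(63)): list=[65, 9, 63, 8, 6, 1, 7, 4] cursor@8
After 8 (insert_before(26)): list=[65, 9, 63, 26, 8, 6, 1, 7, 4] cursor@8
After 9 (next): list=[65, 9, 63, 26, 8, 6, 1, 7, 4] cursor@6
After 10 (next): list=[65, 9, 63, 26, 8, 6, 1, 7, 4] cursor@1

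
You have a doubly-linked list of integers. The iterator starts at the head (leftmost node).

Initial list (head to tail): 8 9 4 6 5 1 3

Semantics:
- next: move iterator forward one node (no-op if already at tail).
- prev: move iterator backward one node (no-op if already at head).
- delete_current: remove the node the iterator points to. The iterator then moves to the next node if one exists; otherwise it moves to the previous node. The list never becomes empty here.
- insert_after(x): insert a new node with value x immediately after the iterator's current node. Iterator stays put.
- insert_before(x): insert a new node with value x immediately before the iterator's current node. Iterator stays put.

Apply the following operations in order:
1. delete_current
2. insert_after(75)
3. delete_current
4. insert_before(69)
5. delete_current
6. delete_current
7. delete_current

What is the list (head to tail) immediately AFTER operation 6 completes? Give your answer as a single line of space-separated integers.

Answer: 69 6 5 1 3

Derivation:
After 1 (delete_current): list=[9, 4, 6, 5, 1, 3] cursor@9
After 2 (insert_after(75)): list=[9, 75, 4, 6, 5, 1, 3] cursor@9
After 3 (delete_current): list=[75, 4, 6, 5, 1, 3] cursor@75
After 4 (insert_before(69)): list=[69, 75, 4, 6, 5, 1, 3] cursor@75
After 5 (delete_current): list=[69, 4, 6, 5, 1, 3] cursor@4
After 6 (delete_current): list=[69, 6, 5, 1, 3] cursor@6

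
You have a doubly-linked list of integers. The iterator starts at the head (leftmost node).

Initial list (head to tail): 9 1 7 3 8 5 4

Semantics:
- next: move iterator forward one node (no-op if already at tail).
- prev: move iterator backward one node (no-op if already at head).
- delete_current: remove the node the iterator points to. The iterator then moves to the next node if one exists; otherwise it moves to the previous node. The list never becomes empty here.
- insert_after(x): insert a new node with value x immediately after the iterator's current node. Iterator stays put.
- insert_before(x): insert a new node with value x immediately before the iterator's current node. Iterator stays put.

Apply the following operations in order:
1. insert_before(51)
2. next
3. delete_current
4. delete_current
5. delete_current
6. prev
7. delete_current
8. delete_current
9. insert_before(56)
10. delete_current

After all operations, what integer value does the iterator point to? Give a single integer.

After 1 (insert_before(51)): list=[51, 9, 1, 7, 3, 8, 5, 4] cursor@9
After 2 (next): list=[51, 9, 1, 7, 3, 8, 5, 4] cursor@1
After 3 (delete_current): list=[51, 9, 7, 3, 8, 5, 4] cursor@7
After 4 (delete_current): list=[51, 9, 3, 8, 5, 4] cursor@3
After 5 (delete_current): list=[51, 9, 8, 5, 4] cursor@8
After 6 (prev): list=[51, 9, 8, 5, 4] cursor@9
After 7 (delete_current): list=[51, 8, 5, 4] cursor@8
After 8 (delete_current): list=[51, 5, 4] cursor@5
After 9 (insert_before(56)): list=[51, 56, 5, 4] cursor@5
After 10 (delete_current): list=[51, 56, 4] cursor@4

Answer: 4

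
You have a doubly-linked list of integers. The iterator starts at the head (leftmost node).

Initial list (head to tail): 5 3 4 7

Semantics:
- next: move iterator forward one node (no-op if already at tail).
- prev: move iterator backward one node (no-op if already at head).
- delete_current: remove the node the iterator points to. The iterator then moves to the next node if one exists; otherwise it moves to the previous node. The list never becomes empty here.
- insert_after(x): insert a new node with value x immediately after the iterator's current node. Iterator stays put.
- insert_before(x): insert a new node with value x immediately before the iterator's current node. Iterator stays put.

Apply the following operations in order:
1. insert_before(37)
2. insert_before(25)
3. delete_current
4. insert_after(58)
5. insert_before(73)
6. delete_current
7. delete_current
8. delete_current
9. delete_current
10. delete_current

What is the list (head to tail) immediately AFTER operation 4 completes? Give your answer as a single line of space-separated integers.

After 1 (insert_before(37)): list=[37, 5, 3, 4, 7] cursor@5
After 2 (insert_before(25)): list=[37, 25, 5, 3, 4, 7] cursor@5
After 3 (delete_current): list=[37, 25, 3, 4, 7] cursor@3
After 4 (insert_after(58)): list=[37, 25, 3, 58, 4, 7] cursor@3

Answer: 37 25 3 58 4 7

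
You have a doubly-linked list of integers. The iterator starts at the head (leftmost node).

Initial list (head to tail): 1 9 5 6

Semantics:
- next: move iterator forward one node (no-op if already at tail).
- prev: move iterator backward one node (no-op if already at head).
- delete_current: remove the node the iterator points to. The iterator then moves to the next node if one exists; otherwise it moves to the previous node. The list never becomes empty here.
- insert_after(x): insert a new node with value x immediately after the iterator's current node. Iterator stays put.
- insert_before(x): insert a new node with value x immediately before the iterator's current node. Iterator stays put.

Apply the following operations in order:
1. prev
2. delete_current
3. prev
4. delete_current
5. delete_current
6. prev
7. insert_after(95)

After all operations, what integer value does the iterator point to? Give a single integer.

Answer: 6

Derivation:
After 1 (prev): list=[1, 9, 5, 6] cursor@1
After 2 (delete_current): list=[9, 5, 6] cursor@9
After 3 (prev): list=[9, 5, 6] cursor@9
After 4 (delete_current): list=[5, 6] cursor@5
After 5 (delete_current): list=[6] cursor@6
After 6 (prev): list=[6] cursor@6
After 7 (insert_after(95)): list=[6, 95] cursor@6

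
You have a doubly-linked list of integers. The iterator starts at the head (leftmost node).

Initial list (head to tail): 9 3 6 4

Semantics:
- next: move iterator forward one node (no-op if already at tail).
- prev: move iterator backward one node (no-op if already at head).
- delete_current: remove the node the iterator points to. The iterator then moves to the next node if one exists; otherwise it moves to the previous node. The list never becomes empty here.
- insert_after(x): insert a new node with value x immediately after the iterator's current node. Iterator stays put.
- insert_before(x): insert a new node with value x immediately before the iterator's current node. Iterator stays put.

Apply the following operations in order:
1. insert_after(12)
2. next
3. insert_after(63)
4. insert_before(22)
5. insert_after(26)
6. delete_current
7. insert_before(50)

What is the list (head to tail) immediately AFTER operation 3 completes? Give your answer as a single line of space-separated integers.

Answer: 9 12 63 3 6 4

Derivation:
After 1 (insert_after(12)): list=[9, 12, 3, 6, 4] cursor@9
After 2 (next): list=[9, 12, 3, 6, 4] cursor@12
After 3 (insert_after(63)): list=[9, 12, 63, 3, 6, 4] cursor@12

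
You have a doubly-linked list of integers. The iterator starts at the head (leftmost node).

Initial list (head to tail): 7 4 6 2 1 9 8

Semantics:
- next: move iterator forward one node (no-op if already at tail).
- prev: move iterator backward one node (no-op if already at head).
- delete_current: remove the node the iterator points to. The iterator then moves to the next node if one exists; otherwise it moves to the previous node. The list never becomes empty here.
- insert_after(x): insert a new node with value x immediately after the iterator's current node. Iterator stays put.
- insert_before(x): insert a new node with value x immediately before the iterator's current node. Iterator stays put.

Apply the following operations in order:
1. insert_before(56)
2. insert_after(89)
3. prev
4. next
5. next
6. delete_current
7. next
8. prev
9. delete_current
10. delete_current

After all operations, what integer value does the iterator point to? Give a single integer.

After 1 (insert_before(56)): list=[56, 7, 4, 6, 2, 1, 9, 8] cursor@7
After 2 (insert_after(89)): list=[56, 7, 89, 4, 6, 2, 1, 9, 8] cursor@7
After 3 (prev): list=[56, 7, 89, 4, 6, 2, 1, 9, 8] cursor@56
After 4 (next): list=[56, 7, 89, 4, 6, 2, 1, 9, 8] cursor@7
After 5 (next): list=[56, 7, 89, 4, 6, 2, 1, 9, 8] cursor@89
After 6 (delete_current): list=[56, 7, 4, 6, 2, 1, 9, 8] cursor@4
After 7 (next): list=[56, 7, 4, 6, 2, 1, 9, 8] cursor@6
After 8 (prev): list=[56, 7, 4, 6, 2, 1, 9, 8] cursor@4
After 9 (delete_current): list=[56, 7, 6, 2, 1, 9, 8] cursor@6
After 10 (delete_current): list=[56, 7, 2, 1, 9, 8] cursor@2

Answer: 2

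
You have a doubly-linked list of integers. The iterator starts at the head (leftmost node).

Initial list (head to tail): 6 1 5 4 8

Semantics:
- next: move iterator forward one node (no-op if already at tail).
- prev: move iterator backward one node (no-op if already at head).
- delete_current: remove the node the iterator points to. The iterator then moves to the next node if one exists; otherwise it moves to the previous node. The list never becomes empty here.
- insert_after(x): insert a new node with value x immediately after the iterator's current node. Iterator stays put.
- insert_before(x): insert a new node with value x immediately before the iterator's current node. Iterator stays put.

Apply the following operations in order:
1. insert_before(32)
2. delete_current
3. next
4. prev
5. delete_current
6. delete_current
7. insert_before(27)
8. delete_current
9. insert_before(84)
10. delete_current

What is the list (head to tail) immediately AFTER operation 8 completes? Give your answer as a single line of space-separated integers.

Answer: 32 27 8

Derivation:
After 1 (insert_before(32)): list=[32, 6, 1, 5, 4, 8] cursor@6
After 2 (delete_current): list=[32, 1, 5, 4, 8] cursor@1
After 3 (next): list=[32, 1, 5, 4, 8] cursor@5
After 4 (prev): list=[32, 1, 5, 4, 8] cursor@1
After 5 (delete_current): list=[32, 5, 4, 8] cursor@5
After 6 (delete_current): list=[32, 4, 8] cursor@4
After 7 (insert_before(27)): list=[32, 27, 4, 8] cursor@4
After 8 (delete_current): list=[32, 27, 8] cursor@8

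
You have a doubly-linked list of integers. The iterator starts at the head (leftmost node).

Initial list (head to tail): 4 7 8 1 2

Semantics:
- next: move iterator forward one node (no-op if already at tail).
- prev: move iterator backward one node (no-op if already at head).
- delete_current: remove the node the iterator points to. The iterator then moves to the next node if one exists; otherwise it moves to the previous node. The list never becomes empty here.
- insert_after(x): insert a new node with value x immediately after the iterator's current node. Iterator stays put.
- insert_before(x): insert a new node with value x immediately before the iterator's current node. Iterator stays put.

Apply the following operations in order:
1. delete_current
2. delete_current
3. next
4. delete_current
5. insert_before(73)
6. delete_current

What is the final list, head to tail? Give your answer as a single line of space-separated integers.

After 1 (delete_current): list=[7, 8, 1, 2] cursor@7
After 2 (delete_current): list=[8, 1, 2] cursor@8
After 3 (next): list=[8, 1, 2] cursor@1
After 4 (delete_current): list=[8, 2] cursor@2
After 5 (insert_before(73)): list=[8, 73, 2] cursor@2
After 6 (delete_current): list=[8, 73] cursor@73

Answer: 8 73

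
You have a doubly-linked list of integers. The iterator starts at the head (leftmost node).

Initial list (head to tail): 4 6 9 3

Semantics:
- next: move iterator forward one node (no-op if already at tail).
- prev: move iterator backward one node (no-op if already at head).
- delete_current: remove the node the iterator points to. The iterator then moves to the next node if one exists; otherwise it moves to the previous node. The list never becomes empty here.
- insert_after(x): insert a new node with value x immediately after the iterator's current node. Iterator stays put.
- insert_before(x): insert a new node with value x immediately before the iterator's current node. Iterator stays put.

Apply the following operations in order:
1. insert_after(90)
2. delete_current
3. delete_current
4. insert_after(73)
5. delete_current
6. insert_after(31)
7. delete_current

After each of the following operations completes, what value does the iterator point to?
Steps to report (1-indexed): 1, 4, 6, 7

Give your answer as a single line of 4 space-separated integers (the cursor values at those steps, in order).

After 1 (insert_after(90)): list=[4, 90, 6, 9, 3] cursor@4
After 2 (delete_current): list=[90, 6, 9, 3] cursor@90
After 3 (delete_current): list=[6, 9, 3] cursor@6
After 4 (insert_after(73)): list=[6, 73, 9, 3] cursor@6
After 5 (delete_current): list=[73, 9, 3] cursor@73
After 6 (insert_after(31)): list=[73, 31, 9, 3] cursor@73
After 7 (delete_current): list=[31, 9, 3] cursor@31

Answer: 4 6 73 31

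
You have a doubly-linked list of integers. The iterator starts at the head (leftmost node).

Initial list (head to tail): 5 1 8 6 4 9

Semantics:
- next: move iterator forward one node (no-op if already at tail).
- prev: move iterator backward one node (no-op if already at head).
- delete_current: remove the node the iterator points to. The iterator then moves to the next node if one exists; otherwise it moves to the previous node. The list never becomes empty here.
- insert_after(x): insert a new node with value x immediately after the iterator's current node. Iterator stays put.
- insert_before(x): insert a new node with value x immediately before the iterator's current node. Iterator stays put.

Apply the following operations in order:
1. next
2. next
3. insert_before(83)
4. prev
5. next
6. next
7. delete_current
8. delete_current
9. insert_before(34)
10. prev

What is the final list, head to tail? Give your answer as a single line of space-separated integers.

Answer: 5 1 83 8 34 9

Derivation:
After 1 (next): list=[5, 1, 8, 6, 4, 9] cursor@1
After 2 (next): list=[5, 1, 8, 6, 4, 9] cursor@8
After 3 (insert_before(83)): list=[5, 1, 83, 8, 6, 4, 9] cursor@8
After 4 (prev): list=[5, 1, 83, 8, 6, 4, 9] cursor@83
After 5 (next): list=[5, 1, 83, 8, 6, 4, 9] cursor@8
After 6 (next): list=[5, 1, 83, 8, 6, 4, 9] cursor@6
After 7 (delete_current): list=[5, 1, 83, 8, 4, 9] cursor@4
After 8 (delete_current): list=[5, 1, 83, 8, 9] cursor@9
After 9 (insert_before(34)): list=[5, 1, 83, 8, 34, 9] cursor@9
After 10 (prev): list=[5, 1, 83, 8, 34, 9] cursor@34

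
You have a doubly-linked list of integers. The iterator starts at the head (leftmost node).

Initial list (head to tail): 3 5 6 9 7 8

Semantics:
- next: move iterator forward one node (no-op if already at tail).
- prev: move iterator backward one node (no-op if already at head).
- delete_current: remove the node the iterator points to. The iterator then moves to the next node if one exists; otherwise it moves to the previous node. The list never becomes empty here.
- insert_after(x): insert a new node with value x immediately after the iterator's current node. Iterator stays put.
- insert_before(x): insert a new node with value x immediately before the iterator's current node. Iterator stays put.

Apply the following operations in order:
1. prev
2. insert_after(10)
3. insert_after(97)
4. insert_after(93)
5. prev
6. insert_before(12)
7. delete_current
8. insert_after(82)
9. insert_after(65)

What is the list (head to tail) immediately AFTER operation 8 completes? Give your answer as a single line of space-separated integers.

After 1 (prev): list=[3, 5, 6, 9, 7, 8] cursor@3
After 2 (insert_after(10)): list=[3, 10, 5, 6, 9, 7, 8] cursor@3
After 3 (insert_after(97)): list=[3, 97, 10, 5, 6, 9, 7, 8] cursor@3
After 4 (insert_after(93)): list=[3, 93, 97, 10, 5, 6, 9, 7, 8] cursor@3
After 5 (prev): list=[3, 93, 97, 10, 5, 6, 9, 7, 8] cursor@3
After 6 (insert_before(12)): list=[12, 3, 93, 97, 10, 5, 6, 9, 7, 8] cursor@3
After 7 (delete_current): list=[12, 93, 97, 10, 5, 6, 9, 7, 8] cursor@93
After 8 (insert_after(82)): list=[12, 93, 82, 97, 10, 5, 6, 9, 7, 8] cursor@93

Answer: 12 93 82 97 10 5 6 9 7 8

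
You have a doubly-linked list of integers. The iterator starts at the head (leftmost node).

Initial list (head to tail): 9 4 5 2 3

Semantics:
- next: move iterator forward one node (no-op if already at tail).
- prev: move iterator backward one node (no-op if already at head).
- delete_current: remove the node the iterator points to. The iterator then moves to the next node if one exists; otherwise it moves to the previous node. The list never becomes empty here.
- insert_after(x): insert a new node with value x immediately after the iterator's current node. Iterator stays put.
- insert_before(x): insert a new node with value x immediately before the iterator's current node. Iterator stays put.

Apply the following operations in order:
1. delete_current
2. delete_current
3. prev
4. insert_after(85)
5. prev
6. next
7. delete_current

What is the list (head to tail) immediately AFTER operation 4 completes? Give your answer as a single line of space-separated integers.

Answer: 5 85 2 3

Derivation:
After 1 (delete_current): list=[4, 5, 2, 3] cursor@4
After 2 (delete_current): list=[5, 2, 3] cursor@5
After 3 (prev): list=[5, 2, 3] cursor@5
After 4 (insert_after(85)): list=[5, 85, 2, 3] cursor@5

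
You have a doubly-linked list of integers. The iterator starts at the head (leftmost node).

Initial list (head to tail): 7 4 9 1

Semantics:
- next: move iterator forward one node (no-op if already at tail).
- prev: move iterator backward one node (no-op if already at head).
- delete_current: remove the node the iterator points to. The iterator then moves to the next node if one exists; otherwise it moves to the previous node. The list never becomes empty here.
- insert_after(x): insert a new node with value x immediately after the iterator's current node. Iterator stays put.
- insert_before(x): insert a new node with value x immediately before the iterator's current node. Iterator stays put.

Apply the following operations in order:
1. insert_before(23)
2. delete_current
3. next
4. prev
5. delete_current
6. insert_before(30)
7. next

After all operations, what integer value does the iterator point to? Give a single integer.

Answer: 1

Derivation:
After 1 (insert_before(23)): list=[23, 7, 4, 9, 1] cursor@7
After 2 (delete_current): list=[23, 4, 9, 1] cursor@4
After 3 (next): list=[23, 4, 9, 1] cursor@9
After 4 (prev): list=[23, 4, 9, 1] cursor@4
After 5 (delete_current): list=[23, 9, 1] cursor@9
After 6 (insert_before(30)): list=[23, 30, 9, 1] cursor@9
After 7 (next): list=[23, 30, 9, 1] cursor@1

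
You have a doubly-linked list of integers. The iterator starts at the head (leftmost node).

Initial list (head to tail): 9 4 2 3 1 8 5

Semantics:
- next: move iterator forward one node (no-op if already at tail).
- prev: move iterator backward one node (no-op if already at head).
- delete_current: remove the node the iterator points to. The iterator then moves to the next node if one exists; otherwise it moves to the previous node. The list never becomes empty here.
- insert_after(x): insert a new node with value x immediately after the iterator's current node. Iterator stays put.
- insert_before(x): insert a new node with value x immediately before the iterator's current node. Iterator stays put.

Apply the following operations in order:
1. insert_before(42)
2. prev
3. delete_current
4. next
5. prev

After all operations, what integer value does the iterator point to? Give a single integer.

Answer: 9

Derivation:
After 1 (insert_before(42)): list=[42, 9, 4, 2, 3, 1, 8, 5] cursor@9
After 2 (prev): list=[42, 9, 4, 2, 3, 1, 8, 5] cursor@42
After 3 (delete_current): list=[9, 4, 2, 3, 1, 8, 5] cursor@9
After 4 (next): list=[9, 4, 2, 3, 1, 8, 5] cursor@4
After 5 (prev): list=[9, 4, 2, 3, 1, 8, 5] cursor@9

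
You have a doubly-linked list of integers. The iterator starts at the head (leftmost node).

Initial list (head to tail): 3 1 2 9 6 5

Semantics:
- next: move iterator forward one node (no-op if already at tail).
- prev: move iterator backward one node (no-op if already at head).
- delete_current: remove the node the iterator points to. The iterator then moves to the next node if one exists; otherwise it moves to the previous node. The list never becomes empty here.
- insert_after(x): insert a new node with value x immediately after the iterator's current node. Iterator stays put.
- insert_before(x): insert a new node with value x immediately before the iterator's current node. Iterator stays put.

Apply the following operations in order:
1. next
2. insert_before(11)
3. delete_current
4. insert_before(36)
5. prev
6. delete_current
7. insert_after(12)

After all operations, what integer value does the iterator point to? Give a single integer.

Answer: 2

Derivation:
After 1 (next): list=[3, 1, 2, 9, 6, 5] cursor@1
After 2 (insert_before(11)): list=[3, 11, 1, 2, 9, 6, 5] cursor@1
After 3 (delete_current): list=[3, 11, 2, 9, 6, 5] cursor@2
After 4 (insert_before(36)): list=[3, 11, 36, 2, 9, 6, 5] cursor@2
After 5 (prev): list=[3, 11, 36, 2, 9, 6, 5] cursor@36
After 6 (delete_current): list=[3, 11, 2, 9, 6, 5] cursor@2
After 7 (insert_after(12)): list=[3, 11, 2, 12, 9, 6, 5] cursor@2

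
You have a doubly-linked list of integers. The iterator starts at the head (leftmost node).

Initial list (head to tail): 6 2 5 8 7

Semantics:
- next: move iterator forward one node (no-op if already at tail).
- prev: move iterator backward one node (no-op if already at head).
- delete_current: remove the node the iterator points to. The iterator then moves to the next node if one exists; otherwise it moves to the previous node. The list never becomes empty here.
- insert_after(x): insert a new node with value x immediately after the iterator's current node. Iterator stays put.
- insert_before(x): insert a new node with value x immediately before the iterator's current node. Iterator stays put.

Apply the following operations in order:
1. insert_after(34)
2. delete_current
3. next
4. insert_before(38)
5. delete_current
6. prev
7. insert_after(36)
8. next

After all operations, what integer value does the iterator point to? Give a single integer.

Answer: 36

Derivation:
After 1 (insert_after(34)): list=[6, 34, 2, 5, 8, 7] cursor@6
After 2 (delete_current): list=[34, 2, 5, 8, 7] cursor@34
After 3 (next): list=[34, 2, 5, 8, 7] cursor@2
After 4 (insert_before(38)): list=[34, 38, 2, 5, 8, 7] cursor@2
After 5 (delete_current): list=[34, 38, 5, 8, 7] cursor@5
After 6 (prev): list=[34, 38, 5, 8, 7] cursor@38
After 7 (insert_after(36)): list=[34, 38, 36, 5, 8, 7] cursor@38
After 8 (next): list=[34, 38, 36, 5, 8, 7] cursor@36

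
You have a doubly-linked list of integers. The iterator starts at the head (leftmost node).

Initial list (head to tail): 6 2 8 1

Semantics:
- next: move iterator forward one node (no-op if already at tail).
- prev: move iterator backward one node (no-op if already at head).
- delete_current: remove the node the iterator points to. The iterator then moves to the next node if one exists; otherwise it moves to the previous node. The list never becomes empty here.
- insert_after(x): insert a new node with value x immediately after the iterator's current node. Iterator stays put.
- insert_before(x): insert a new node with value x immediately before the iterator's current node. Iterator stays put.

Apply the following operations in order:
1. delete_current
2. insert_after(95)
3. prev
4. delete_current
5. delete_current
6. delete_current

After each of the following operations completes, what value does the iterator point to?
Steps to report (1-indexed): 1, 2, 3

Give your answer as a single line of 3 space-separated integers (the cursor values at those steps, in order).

After 1 (delete_current): list=[2, 8, 1] cursor@2
After 2 (insert_after(95)): list=[2, 95, 8, 1] cursor@2
After 3 (prev): list=[2, 95, 8, 1] cursor@2
After 4 (delete_current): list=[95, 8, 1] cursor@95
After 5 (delete_current): list=[8, 1] cursor@8
After 6 (delete_current): list=[1] cursor@1

Answer: 2 2 2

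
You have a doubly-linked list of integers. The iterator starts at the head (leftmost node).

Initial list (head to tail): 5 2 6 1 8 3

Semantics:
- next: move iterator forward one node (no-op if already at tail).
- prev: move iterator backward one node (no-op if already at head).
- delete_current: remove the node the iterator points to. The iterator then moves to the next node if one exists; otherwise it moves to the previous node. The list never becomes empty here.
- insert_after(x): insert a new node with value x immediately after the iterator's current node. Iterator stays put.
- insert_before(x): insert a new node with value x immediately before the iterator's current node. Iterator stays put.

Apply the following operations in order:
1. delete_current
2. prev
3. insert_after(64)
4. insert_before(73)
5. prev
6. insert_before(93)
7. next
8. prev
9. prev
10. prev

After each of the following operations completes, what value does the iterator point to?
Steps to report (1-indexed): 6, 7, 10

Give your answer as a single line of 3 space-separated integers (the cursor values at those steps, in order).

After 1 (delete_current): list=[2, 6, 1, 8, 3] cursor@2
After 2 (prev): list=[2, 6, 1, 8, 3] cursor@2
After 3 (insert_after(64)): list=[2, 64, 6, 1, 8, 3] cursor@2
After 4 (insert_before(73)): list=[73, 2, 64, 6, 1, 8, 3] cursor@2
After 5 (prev): list=[73, 2, 64, 6, 1, 8, 3] cursor@73
After 6 (insert_before(93)): list=[93, 73, 2, 64, 6, 1, 8, 3] cursor@73
After 7 (next): list=[93, 73, 2, 64, 6, 1, 8, 3] cursor@2
After 8 (prev): list=[93, 73, 2, 64, 6, 1, 8, 3] cursor@73
After 9 (prev): list=[93, 73, 2, 64, 6, 1, 8, 3] cursor@93
After 10 (prev): list=[93, 73, 2, 64, 6, 1, 8, 3] cursor@93

Answer: 73 2 93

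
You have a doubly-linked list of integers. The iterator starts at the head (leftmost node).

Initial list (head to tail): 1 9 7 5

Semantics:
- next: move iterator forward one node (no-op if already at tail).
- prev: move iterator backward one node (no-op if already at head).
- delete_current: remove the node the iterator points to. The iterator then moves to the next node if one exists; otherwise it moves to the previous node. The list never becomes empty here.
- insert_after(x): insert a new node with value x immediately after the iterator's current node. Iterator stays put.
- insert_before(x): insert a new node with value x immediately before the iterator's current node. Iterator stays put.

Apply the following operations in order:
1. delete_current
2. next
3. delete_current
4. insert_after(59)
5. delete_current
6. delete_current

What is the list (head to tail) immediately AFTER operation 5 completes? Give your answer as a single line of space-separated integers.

Answer: 9 59

Derivation:
After 1 (delete_current): list=[9, 7, 5] cursor@9
After 2 (next): list=[9, 7, 5] cursor@7
After 3 (delete_current): list=[9, 5] cursor@5
After 4 (insert_after(59)): list=[9, 5, 59] cursor@5
After 5 (delete_current): list=[9, 59] cursor@59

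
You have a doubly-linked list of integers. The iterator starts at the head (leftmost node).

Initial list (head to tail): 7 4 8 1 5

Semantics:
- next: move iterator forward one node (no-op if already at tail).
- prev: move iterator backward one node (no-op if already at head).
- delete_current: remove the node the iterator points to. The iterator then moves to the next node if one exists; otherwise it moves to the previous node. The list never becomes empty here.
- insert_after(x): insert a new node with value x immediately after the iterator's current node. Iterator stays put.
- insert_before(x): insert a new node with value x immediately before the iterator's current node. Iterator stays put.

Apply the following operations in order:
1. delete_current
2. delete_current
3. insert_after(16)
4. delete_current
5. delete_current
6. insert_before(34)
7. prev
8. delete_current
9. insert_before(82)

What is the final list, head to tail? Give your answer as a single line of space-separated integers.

Answer: 82 1 5

Derivation:
After 1 (delete_current): list=[4, 8, 1, 5] cursor@4
After 2 (delete_current): list=[8, 1, 5] cursor@8
After 3 (insert_after(16)): list=[8, 16, 1, 5] cursor@8
After 4 (delete_current): list=[16, 1, 5] cursor@16
After 5 (delete_current): list=[1, 5] cursor@1
After 6 (insert_before(34)): list=[34, 1, 5] cursor@1
After 7 (prev): list=[34, 1, 5] cursor@34
After 8 (delete_current): list=[1, 5] cursor@1
After 9 (insert_before(82)): list=[82, 1, 5] cursor@1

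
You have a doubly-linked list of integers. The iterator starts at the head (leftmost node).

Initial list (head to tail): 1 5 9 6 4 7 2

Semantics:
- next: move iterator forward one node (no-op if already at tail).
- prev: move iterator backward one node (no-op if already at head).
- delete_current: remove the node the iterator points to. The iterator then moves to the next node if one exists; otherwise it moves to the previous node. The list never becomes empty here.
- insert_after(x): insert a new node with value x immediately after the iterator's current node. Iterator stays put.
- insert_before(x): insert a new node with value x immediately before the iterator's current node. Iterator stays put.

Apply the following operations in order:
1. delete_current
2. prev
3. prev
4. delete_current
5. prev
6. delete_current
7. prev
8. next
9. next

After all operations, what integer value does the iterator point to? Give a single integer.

After 1 (delete_current): list=[5, 9, 6, 4, 7, 2] cursor@5
After 2 (prev): list=[5, 9, 6, 4, 7, 2] cursor@5
After 3 (prev): list=[5, 9, 6, 4, 7, 2] cursor@5
After 4 (delete_current): list=[9, 6, 4, 7, 2] cursor@9
After 5 (prev): list=[9, 6, 4, 7, 2] cursor@9
After 6 (delete_current): list=[6, 4, 7, 2] cursor@6
After 7 (prev): list=[6, 4, 7, 2] cursor@6
After 8 (next): list=[6, 4, 7, 2] cursor@4
After 9 (next): list=[6, 4, 7, 2] cursor@7

Answer: 7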